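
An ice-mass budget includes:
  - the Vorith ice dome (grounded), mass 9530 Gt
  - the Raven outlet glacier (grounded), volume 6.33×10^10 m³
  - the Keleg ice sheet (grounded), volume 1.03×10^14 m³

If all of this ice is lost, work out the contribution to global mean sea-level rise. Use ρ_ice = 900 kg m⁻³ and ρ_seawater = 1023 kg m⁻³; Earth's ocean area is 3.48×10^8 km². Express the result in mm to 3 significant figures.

≈ 287 mm

Vorith: 9530 Gt = 9.530×10^15 kg; dividing by ρ_w = 1023 kg m⁻³ gives 9.316×10^12 m³ of water.
Raven: 6.33×10^10 m³ × (900/1023) = 5.569×10^10 m³ of water.
Keleg: 1.03×10^14 m³ × (900/1023) = 9.062×10^13 m³ of water.
Total added water ≈ 9.999×10^13 m³ over 3.48×10^14 m² → Δh = 0.287 m = 287 mm.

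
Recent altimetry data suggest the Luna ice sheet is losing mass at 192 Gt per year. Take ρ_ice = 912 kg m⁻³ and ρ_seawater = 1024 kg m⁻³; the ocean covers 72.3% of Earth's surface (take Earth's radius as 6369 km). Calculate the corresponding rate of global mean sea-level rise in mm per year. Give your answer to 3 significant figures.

≈ 0.509 mm/yr

ρ_w = 1024 kg m⁻³. Annual water volume added = 192 Gt / ρ_w = 1.920×10^14 kg / 1024 kg m⁻³ = 1.875×10^11 m³.
Δh per year = 1.875×10^11 / 3.69×10^14 = 5.09×10^-4 m = 0.509 mm.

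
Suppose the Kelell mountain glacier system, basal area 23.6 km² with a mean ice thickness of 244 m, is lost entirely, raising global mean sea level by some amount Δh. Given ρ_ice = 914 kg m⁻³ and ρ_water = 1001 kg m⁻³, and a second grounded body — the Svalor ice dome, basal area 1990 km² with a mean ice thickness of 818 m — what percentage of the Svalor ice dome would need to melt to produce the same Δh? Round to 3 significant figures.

Equal sea-level rise means equal mass of meltwater, i.e. equal mass of ice lost.
Ice mass of Kelell: 5.263×10^12 kg; ice mass of Svalor: 1.488×10^15 kg.
Fraction required = 5.263×10^12 / 1.488×10^15 = 3.54×10^-3 → 0.354 %.

≈ 0.354 %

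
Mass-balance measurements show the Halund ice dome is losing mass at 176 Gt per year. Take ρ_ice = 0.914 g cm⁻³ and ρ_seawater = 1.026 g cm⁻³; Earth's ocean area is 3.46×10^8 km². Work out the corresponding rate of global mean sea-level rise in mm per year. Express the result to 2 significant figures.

ρ_w = 1.026 g cm⁻³ = 1026 kg m⁻³. Annual water volume added = 176 Gt / ρ_w = 1.760×10^14 kg / 1026 kg m⁻³ = 1.715×10^11 m³.
Δh per year = 1.715×10^11 / 3.46×10^14 = 4.96×10^-4 m = 0.50 mm.

≈ 0.50 mm/yr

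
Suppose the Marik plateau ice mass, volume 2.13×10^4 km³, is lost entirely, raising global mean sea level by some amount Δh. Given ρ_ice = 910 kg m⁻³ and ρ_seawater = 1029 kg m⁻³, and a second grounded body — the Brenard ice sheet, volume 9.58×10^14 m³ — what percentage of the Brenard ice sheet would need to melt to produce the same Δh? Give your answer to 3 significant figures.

≈ 2.22 %

Equal sea-level rise means equal mass of meltwater, i.e. equal mass of ice lost.
Ice mass of Marik: 1.938×10^16 kg; ice mass of Brenard: 8.718×10^17 kg.
Fraction required = 1.938×10^16 / 8.718×10^17 = 0.0222 → 2.22 %.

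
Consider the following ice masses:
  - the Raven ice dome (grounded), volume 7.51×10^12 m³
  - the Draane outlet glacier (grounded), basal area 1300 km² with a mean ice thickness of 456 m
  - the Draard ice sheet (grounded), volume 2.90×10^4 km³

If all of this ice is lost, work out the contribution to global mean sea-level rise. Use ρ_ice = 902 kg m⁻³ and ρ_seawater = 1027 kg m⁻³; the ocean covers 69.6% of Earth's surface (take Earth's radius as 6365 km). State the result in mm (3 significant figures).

Raven: 7.51×10^12 m³ × (902/1027) = 6.596×10^12 m³ of water.
Draane: ice volume = 1300 km² × 456 m = 592.8 km³; 592.8 × (902/1027) = 520.6 km³ of water.
Draard: 2.90×10^4 km³ × (902/1027) = 2.547×10^4 km³ of water.
Total added water ≈ 3.259×10^13 m³ over 3.54×10^14 m² → Δh = 0.0920 m = 92.0 mm.

≈ 92.0 mm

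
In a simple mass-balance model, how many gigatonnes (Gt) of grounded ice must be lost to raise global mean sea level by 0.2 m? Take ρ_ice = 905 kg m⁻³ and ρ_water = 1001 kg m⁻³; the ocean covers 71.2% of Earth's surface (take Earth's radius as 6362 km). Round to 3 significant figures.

≈ 7.25×10^4 Gt

Required water volume = Δh × A = 0.2 m × 3.62×10^14 m² = 7.243×10^13 m³.
ρ_w = 1001 kg m⁻³, so the mass of water = 7.243×10^13 m³ × 1001 kg m⁻³ = 7.250×10^16 kg = 7.25×10^4 Gt (and the same mass of ice, by conservation).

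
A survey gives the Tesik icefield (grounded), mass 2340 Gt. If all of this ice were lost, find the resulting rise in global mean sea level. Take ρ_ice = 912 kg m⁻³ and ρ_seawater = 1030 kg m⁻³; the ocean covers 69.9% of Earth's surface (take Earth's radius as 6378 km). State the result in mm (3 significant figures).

Tesik: 2340 Gt = 2.340×10^15 kg; dividing by ρ_w = 1030 kg m⁻³ gives 2.272×10^12 m³ of water.
Spread over 3.57×10^14 m² of ocean, Δh = 2.272×10^12 / 3.57×10^14 = 6.36×10^-3 m = 6.36 mm.

≈ 6.36 mm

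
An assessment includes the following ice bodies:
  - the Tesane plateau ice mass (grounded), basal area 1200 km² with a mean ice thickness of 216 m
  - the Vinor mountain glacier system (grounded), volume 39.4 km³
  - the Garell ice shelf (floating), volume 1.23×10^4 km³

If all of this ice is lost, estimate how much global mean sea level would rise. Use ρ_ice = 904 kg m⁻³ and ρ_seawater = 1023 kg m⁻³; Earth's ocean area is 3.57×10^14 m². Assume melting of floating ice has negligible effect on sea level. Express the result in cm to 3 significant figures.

Tesane: ice volume = 1200 km² × 216 m = 259.2 km³; 259.2 × (904/1023) = 229.0 km³ of water.
Vinor: 39.4 km³ × (904/1023) = 34.82 km³ of water.
The Garell ice shelf is floating and already displaces its own weight of water, so its melt adds essentially nothing to sea level.
Total added water ≈ 2.639×10^11 m³ over 3.57×10^14 m² → Δh = 7.39×10^-4 m = 0.0739 cm.

≈ 0.0739 cm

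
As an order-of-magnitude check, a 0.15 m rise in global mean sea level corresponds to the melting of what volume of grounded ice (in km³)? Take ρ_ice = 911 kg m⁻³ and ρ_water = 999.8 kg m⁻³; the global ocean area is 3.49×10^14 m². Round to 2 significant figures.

≈ 5.7×10^4 km³

Required water volume = Δh × A = 0.15 m × 3.49×10^14 m² = 5.235×10^13 m³ = 5.235×10^4 km³.
Ice volume = water volume × ρ_w/ρ_ice = 5.235×10^4 × 999.8/911 = 5.7×10^4 km³.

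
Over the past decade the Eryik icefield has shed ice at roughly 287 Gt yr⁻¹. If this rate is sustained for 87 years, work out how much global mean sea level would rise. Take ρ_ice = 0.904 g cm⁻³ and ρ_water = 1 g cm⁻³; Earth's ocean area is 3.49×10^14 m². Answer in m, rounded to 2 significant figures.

Total mass lost = 287 Gt/yr × 87 yr = 2.497×10^4 Gt = 2.497×10^16 kg.
ρ_w = 1 g cm⁻³ = 1000 kg m⁻³, so water volume = 2.497×10^16 / 1000 = 2.497×10^13 m³.
Δh = 2.497×10^13 / 3.49×10^14 = 0.0715 m.

≈ 0.072 m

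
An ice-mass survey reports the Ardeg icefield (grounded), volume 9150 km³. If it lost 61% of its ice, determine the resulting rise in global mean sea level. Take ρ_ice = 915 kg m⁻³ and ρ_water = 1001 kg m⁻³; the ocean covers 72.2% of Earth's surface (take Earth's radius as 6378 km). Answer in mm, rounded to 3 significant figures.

≈ 13.8 mm

Ardeg: 0.61 × 9150 km³ × (915/1001) = 5102 km³ of water.
Spread over 3.69×10^14 m² of ocean, Δh = 5.102×10^12 / 3.69×10^14 = 0.0138 m = 13.8 mm.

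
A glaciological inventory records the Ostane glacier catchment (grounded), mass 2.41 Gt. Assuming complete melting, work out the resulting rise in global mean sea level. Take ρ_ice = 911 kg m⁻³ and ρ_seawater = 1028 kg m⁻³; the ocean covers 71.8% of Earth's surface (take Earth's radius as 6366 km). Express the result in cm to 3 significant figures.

Ostane: 2.41 Gt = 2.410×10^12 kg; dividing by ρ_w = 1028 kg m⁻³ gives 2.344×10^9 m³ of water.
Spread over 3.66×10^14 m² of ocean, Δh = 2.344×10^9 / 3.66×10^14 = 6.41×10^-6 m = 6.41×10^-4 cm.

≈ 6.41×10^-4 cm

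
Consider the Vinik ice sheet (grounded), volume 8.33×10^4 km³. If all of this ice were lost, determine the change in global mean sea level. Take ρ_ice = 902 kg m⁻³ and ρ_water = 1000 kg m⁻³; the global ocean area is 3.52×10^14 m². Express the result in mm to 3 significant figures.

≈ 213 mm

Vinik: 8.33×10^4 km³ × (902/1000) = 7.514×10^4 km³ of water.
Spread over 3.52×10^14 m² of ocean, Δh = 7.514×10^13 / 3.52×10^14 = 0.213 m = 213 mm.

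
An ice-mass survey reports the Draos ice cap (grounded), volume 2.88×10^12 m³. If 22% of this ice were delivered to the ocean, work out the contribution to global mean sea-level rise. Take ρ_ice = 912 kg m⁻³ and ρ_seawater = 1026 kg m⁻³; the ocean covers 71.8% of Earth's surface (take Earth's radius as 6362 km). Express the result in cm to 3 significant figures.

Draos: 0.22 × 2.88×10^12 m³ × (912/1026) = 5.632×10^11 m³ of water.
Spread over 3.65×10^14 m² of ocean, Δh = 5.632×10^11 / 3.65×10^14 = 1.54×10^-3 m = 0.154 cm.

≈ 0.154 cm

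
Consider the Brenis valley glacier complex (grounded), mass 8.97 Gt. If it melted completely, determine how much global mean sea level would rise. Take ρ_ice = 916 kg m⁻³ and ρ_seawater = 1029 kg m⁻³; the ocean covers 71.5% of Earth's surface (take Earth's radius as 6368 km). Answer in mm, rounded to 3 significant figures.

≈ 0.0239 mm

Brenis: 8.97 Gt = 8.970×10^12 kg; dividing by ρ_w = 1029 kg m⁻³ gives 8.717×10^9 m³ of water.
Spread over 3.64×10^14 m² of ocean, Δh = 8.717×10^9 / 3.64×10^14 = 2.39×10^-5 m = 0.0239 mm.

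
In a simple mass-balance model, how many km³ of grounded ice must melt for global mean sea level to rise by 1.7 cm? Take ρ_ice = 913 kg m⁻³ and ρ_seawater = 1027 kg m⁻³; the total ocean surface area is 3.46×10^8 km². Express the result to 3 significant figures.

≈ 6620 km³

Required water volume = Δh × A = 0.017 m × 3.46×10^14 m² = 5.882×10^12 m³ = 5882 km³.
Ice volume = water volume × ρ_w/ρ_ice = 5882 × 1027/913 = 6620 km³.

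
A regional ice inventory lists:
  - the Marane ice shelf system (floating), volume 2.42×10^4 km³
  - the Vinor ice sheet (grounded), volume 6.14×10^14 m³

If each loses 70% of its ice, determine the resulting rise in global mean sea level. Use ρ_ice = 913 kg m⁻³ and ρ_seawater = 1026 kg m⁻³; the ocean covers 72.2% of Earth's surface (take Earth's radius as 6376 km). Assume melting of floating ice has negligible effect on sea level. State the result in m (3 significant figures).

The Marane ice shelf system is floating and already displaces its own weight of water, so its melt adds essentially nothing to sea level.
Vinor: 0.7 × 6.14×10^14 m³ × (913/1026) = 3.825×10^14 m³ of water.
Total added water ≈ 3.825×10^14 m³ over 3.69×10^14 m² → Δh = 1.04 m.

≈ 1.04 m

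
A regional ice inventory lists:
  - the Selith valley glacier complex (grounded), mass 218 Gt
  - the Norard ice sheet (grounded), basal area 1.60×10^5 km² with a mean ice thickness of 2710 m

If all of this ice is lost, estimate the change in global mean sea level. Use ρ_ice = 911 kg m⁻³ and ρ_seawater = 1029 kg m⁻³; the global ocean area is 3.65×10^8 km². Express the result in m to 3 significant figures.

≈ 1.05 m

Selith: 218 Gt = 2.180×10^14 kg; dividing by ρ_w = 1029 kg m⁻³ gives 2.119×10^11 m³ of water.
Norard: ice volume = 1.60×10^5 km² × 2710 m = 4.336×10^5 km³; 4.336×10^5 × (911/1029) = 3.839×10^5 km³ of water.
Total added water ≈ 3.841×10^14 m³ over 3.65×10^14 m² → Δh = 1.05 m.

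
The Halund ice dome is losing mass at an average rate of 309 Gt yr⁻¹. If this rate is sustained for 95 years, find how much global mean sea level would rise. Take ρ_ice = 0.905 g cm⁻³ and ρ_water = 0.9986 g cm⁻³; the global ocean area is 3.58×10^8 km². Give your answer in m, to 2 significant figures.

≈ 0.082 m

Total mass lost = 309 Gt/yr × 95 yr = 2.936×10^4 Gt = 2.936×10^16 kg.
ρ_w = 0.9986 g cm⁻³ = 998.6 kg m⁻³, so water volume = 2.936×10^16 / 998.6 = 2.940×10^13 m³.
Δh = 2.940×10^13 / 3.58×10^14 = 0.0821 m.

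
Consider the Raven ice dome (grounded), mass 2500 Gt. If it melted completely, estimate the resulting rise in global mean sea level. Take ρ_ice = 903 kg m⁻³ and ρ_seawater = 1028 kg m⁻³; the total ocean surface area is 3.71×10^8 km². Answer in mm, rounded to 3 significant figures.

≈ 6.56 mm

Raven: 2500 Gt = 2.500×10^15 kg; dividing by ρ_w = 1028 kg m⁻³ gives 2.432×10^12 m³ of water.
Spread over 3.71×10^14 m² of ocean, Δh = 2.432×10^12 / 3.71×10^14 = 6.56×10^-3 m = 6.56 mm.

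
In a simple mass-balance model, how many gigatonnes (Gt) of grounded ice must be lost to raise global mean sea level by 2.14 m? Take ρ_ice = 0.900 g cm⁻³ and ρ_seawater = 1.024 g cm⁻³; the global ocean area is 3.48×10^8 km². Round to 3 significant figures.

≈ 7.63×10^5 Gt

Required water volume = Δh × A = 2.14 m × 3.48×10^14 m² = 7.447×10^14 m³.
ρ_w = 1.024 g cm⁻³ = 1024 kg m⁻³, so the mass of water = 7.447×10^14 m³ × 1024 kg m⁻³ = 7.626×10^17 kg = 7.63×10^5 Gt (and the same mass of ice, by conservation).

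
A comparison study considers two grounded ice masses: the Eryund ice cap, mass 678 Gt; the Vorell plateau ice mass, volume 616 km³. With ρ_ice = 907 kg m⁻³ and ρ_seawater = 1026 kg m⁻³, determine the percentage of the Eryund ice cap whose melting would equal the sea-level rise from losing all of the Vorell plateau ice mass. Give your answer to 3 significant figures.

Equal sea-level rise means equal mass of meltwater, i.e. equal mass of ice lost.
Ice mass of Vorell: 5.587×10^14 kg; ice mass of Eryund: 6.780×10^14 kg.
Fraction required = 5.587×10^14 / 6.780×10^14 = 0.824 → 82.4 %.

≈ 82.4 %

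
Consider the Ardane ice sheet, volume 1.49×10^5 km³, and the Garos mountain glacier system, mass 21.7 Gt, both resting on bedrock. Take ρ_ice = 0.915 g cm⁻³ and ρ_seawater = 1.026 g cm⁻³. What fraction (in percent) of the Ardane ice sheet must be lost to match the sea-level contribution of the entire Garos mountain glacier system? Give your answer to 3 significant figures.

≈ 0.0159 %

Equal sea-level rise means equal mass of meltwater, i.e. equal mass of ice lost.
Ice mass of Garos: 2.170×10^13 kg; ice mass of Ardane: 1.363×10^17 kg.
Fraction required = 2.170×10^13 / 1.363×10^17 = 1.59×10^-4 → 0.0159 %.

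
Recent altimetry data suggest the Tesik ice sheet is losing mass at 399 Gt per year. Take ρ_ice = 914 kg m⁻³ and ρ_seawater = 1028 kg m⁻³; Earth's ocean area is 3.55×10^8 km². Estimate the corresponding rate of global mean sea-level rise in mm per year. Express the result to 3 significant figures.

≈ 1.09 mm/yr

ρ_w = 1028 kg m⁻³. Annual water volume added = 399 Gt / ρ_w = 3.990×10^14 kg / 1028 kg m⁻³ = 3.881×10^11 m³.
Δh per year = 3.881×10^11 / 3.55×10^14 = 1.09×10^-3 m = 1.09 mm.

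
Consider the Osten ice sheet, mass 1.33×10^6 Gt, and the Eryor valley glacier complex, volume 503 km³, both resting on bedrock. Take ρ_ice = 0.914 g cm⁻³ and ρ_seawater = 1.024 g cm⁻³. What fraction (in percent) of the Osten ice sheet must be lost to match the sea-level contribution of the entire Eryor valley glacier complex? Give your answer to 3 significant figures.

≈ 0.0346 %

Equal sea-level rise means equal mass of meltwater, i.e. equal mass of ice lost.
Ice mass of Eryor: 4.597×10^14 kg; ice mass of Osten: 1.330×10^18 kg.
Fraction required = 4.597×10^14 / 1.330×10^18 = 3.46×10^-4 → 0.0346 %.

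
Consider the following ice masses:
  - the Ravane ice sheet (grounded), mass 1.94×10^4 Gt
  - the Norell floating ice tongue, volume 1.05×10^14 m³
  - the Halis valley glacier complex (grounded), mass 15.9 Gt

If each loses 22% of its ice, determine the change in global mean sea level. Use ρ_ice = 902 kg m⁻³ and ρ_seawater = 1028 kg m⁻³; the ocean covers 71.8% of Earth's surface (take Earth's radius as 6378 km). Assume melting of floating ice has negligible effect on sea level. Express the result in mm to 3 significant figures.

≈ 11.3 mm

Ravane: 0.22 × 1.94×10^4 Gt = 4.268×10^15 kg; dividing by ρ_w = 1028 kg m⁻³ gives 4.152×10^12 m³ of water.
The Norell floating ice tongue is floating and already displaces its own weight of water, so its melt adds essentially nothing to sea level.
Halis: 0.22 × 15.9 Gt = 3.498×10^12 kg; dividing by ρ_w = 1028 kg m⁻³ gives 3.403×10^9 m³ of water.
Total added water ≈ 4.155×10^12 m³ over 3.67×10^14 m² → Δh = 0.0113 m = 11.3 mm.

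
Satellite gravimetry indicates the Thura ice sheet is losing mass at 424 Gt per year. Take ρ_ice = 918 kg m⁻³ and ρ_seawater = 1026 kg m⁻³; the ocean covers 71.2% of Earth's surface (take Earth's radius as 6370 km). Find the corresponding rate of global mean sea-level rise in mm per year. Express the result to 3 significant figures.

ρ_w = 1026 kg m⁻³. Annual water volume added = 424 Gt / ρ_w = 4.240×10^14 kg / 1026 kg m⁻³ = 4.133×10^11 m³.
Δh per year = 4.133×10^11 / 3.63×10^14 = 1.14×10^-3 m = 1.14 mm.

≈ 1.14 mm/yr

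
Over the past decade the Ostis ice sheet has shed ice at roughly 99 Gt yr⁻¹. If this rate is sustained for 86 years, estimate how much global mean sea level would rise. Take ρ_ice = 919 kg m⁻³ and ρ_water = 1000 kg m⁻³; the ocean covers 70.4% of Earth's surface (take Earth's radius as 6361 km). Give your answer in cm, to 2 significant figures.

Total mass lost = 99 Gt/yr × 86 yr = 8514 Gt = 8.514×10^15 kg.
ρ_w = 1000 kg m⁻³, so water volume = 8.514×10^15 / 1000 = 8.514×10^12 m³.
Δh = 8.514×10^12 / 3.58×10^14 = 0.0238 m = 2.4 cm.

≈ 2.4 cm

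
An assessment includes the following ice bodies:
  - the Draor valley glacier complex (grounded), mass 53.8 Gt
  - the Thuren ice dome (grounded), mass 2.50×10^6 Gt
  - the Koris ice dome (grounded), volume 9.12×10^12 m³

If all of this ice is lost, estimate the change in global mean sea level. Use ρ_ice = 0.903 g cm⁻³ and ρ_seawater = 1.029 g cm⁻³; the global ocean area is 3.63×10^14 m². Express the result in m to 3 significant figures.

≈ 6.72 m

Draor: 53.8 Gt = 5.380×10^13 kg; dividing by ρ_w = 1.029 g cm⁻³ = 1029 kg m⁻³ gives 5.228×10^10 m³ of water.
Thuren: 2.50×10^6 Gt = 2.500×10^18 kg; dividing by ρ_w = 1029 kg m⁻³ gives 2.430×10^15 m³ of water.
Koris: 9.12×10^12 m³ × (903/1029) = 8.003×10^12 m³ of water.
Total added water ≈ 2.438×10^15 m³ over 3.63×10^14 m² → Δh = 6.72 m.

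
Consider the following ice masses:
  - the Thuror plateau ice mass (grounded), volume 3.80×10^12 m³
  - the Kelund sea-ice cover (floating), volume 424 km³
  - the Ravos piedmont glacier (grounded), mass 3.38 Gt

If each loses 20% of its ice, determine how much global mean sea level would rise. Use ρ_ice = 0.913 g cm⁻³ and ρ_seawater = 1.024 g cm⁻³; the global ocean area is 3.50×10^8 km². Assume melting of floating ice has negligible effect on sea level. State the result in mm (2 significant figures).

Thuror: 0.2 × 3.80×10^12 m³ × (913/1024) = 6.776×10^11 m³ of water.
The Kelund sea-ice cover is floating and already displaces its own weight of water, so its melt adds essentially nothing to sea level.
Ravos: 0.2 × 3.38 Gt = 6.760×10^11 kg; dividing by ρ_w = 1.024 g cm⁻³ = 1024 kg m⁻³ gives 6.602×10^8 m³ of water.
Total added water ≈ 6.783×10^11 m³ over 3.50×10^14 m² → Δh = 1.94×10^-3 m = 1.9 mm.

≈ 1.9 mm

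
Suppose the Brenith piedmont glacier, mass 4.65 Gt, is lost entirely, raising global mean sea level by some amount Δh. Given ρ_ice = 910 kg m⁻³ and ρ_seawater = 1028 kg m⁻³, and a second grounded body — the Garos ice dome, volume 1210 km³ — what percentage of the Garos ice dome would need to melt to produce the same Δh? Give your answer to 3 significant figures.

≈ 0.422 %

Equal sea-level rise means equal mass of meltwater, i.e. equal mass of ice lost.
Ice mass of Brenith: 4.650×10^12 kg; ice mass of Garos: 1.101×10^15 kg.
Fraction required = 4.650×10^12 / 1.101×10^15 = 4.22×10^-3 → 0.422 %.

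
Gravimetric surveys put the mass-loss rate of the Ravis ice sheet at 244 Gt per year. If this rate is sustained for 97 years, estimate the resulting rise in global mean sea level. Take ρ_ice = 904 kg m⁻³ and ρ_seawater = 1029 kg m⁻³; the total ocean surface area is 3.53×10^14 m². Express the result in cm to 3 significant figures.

Total mass lost = 244 Gt/yr × 97 yr = 2.367×10^4 Gt = 2.367×10^16 kg.
ρ_w = 1029 kg m⁻³, so water volume = 2.367×10^16 / 1029 = 2.300×10^13 m³.
Δh = 2.300×10^13 / 3.53×10^14 = 0.0652 m = 6.52 cm.

≈ 6.52 cm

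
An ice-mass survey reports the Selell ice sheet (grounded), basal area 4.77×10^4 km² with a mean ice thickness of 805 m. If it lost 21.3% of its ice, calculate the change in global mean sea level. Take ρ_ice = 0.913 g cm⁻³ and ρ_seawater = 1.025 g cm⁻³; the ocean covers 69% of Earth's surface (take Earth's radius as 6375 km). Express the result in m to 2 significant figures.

Selell: ice volume = 4.77×10^4 km² × 805 m = 3.840×10^4 km³; 0.213 × 3.840×10^4 × (913/1025) = 7285 km³ of water.
Spread over 3.52×10^14 m² of ocean, Δh = 7.285×10^12 / 3.52×10^14 = 0.0207 m.

≈ 0.021 m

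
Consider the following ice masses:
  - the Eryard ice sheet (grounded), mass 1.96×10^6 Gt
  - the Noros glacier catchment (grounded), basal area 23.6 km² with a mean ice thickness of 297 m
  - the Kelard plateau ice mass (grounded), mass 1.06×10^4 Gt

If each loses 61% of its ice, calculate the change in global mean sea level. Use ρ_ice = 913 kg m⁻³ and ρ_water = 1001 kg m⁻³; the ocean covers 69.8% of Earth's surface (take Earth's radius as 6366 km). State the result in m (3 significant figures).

Eryard: 0.61 × 1.96×10^6 Gt = 1.196×10^18 kg; dividing by ρ_w = 1001 kg m⁻³ gives 1.194×10^15 m³ of water.
Noros: ice volume = 23.6 km² × 297 m = 7.009 km³; 0.61 × 7.009 × (913/1001) = 3.900 km³ of water.
Kelard: 0.61 × 1.06×10^4 Gt = 6.466×10^15 kg; dividing by ρ_w = 1001 kg m⁻³ gives 6.460×10^12 m³ of water.
Total added water ≈ 1.201×10^15 m³ over 3.55×10^14 m² → Δh = 3.38 m.

≈ 3.38 m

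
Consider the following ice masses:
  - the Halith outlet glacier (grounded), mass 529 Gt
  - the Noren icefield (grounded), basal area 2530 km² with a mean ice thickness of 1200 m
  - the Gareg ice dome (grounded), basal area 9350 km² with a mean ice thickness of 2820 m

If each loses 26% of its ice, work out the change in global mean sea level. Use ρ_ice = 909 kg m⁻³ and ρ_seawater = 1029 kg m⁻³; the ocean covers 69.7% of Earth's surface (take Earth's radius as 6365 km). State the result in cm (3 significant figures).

Halith: 0.26 × 529 Gt = 1.375×10^14 kg; dividing by ρ_w = 1029 kg m⁻³ gives 1.337×10^11 m³ of water.
Noren: ice volume = 2530 km² × 1200 m = 3036 km³; 0.26 × 3036 × (909/1029) = 697.3 km³ of water.
Gareg: ice volume = 9350 km² × 2820 m = 2.637×10^4 km³; 0.26 × 2.637×10^4 × (909/1029) = 6056 km³ of water.
Total added water ≈ 6.887×10^12 m³ over 3.55×10^14 m² → Δh = 0.0194 m = 1.94 cm.

≈ 1.94 cm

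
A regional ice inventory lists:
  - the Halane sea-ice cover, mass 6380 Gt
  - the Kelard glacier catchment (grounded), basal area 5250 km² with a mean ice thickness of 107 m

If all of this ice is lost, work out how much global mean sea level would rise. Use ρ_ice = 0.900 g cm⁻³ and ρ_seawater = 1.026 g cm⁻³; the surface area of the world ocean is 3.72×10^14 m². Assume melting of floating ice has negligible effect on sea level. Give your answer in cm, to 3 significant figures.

≈ 0.132 cm

The Halane sea-ice cover is floating and already displaces its own weight of water, so its melt adds essentially nothing to sea level.
Kelard: ice volume = 5250 km² × 107 m = 561.8 km³; 561.8 × (900/1026) = 492.8 km³ of water.
Total added water ≈ 4.928×10^11 m³ over 3.72×10^14 m² → Δh = 1.32×10^-3 m = 0.132 cm.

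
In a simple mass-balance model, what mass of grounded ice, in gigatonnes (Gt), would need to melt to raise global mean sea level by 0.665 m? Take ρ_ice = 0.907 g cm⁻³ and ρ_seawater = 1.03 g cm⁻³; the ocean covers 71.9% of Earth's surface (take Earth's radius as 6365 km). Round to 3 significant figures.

≈ 2.51×10^5 Gt

Required water volume = Δh × A = 0.665 m × 3.66×10^14 m² = 2.434×10^14 m³.
ρ_w = 1.03 g cm⁻³ = 1030 kg m⁻³, so the mass of water = 2.434×10^14 m³ × 1030 kg m⁻³ = 2.507×10^17 kg = 2.51×10^5 Gt (and the same mass of ice, by conservation).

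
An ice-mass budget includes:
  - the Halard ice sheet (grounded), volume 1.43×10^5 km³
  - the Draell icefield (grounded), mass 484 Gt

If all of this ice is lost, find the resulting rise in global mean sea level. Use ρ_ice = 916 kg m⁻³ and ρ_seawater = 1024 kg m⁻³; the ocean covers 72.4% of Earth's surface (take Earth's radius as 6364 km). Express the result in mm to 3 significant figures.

≈ 348 mm

Halard: 1.43×10^5 km³ × (916/1024) = 1.279×10^5 km³ of water.
Draell: 484 Gt = 4.840×10^14 kg; dividing by ρ_w = 1024 kg m⁻³ gives 4.727×10^11 m³ of water.
Total added water ≈ 1.284×10^14 m³ over 3.68×10^14 m² → Δh = 0.348 m = 348 mm.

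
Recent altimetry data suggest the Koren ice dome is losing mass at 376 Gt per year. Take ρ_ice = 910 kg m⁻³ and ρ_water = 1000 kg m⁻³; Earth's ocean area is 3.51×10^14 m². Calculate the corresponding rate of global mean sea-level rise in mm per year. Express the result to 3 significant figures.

ρ_w = 1000 kg m⁻³. Annual water volume added = 376 Gt / ρ_w = 3.760×10^14 kg / 1000 kg m⁻³ = 3.760×10^11 m³.
Δh per year = 3.760×10^11 / 3.51×10^14 = 1.07×10^-3 m = 1.07 mm.

≈ 1.07 mm/yr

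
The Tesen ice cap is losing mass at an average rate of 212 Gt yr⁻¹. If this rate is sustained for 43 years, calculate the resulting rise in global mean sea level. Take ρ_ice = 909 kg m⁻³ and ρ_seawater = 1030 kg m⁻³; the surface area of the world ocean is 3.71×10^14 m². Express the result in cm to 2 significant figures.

≈ 2.4 cm

Total mass lost = 212 Gt/yr × 43 yr = 9116 Gt = 9.116×10^15 kg.
ρ_w = 1030 kg m⁻³, so water volume = 9.116×10^15 / 1030 = 8.850×10^12 m³.
Δh = 8.850×10^12 / 3.71×10^14 = 0.0239 m = 2.4 cm.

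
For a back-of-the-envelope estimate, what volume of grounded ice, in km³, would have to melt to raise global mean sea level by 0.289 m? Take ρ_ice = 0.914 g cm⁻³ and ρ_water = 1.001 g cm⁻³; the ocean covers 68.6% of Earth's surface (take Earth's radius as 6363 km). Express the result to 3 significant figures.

≈ 1.10×10^5 km³

Required water volume = Δh × A = 0.289 m × 3.49×10^14 m² = 1.009×10^14 m³ = 1.009×10^5 km³.
Ice volume = water volume × ρ_w/ρ_ice = 1.009×10^5 × 1001/914 = 1.10×10^5 km³.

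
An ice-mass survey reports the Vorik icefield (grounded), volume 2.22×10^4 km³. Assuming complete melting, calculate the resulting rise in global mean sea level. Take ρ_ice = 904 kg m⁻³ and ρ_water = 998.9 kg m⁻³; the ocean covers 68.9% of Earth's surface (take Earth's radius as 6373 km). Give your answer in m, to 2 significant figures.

≈ 0.057 m

Vorik: 2.22×10^4 km³ × (904/998.9) = 2.009×10^4 km³ of water.
Spread over 3.52×10^14 m² of ocean, Δh = 2.009×10^13 / 3.52×10^14 = 0.0571 m.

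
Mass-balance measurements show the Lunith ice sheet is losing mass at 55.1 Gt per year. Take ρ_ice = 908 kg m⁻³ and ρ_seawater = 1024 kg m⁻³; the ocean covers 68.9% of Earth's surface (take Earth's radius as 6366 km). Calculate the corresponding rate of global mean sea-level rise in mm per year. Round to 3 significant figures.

ρ_w = 1024 kg m⁻³. Annual water volume added = 55.1 Gt / ρ_w = 5.510×10^13 kg / 1024 kg m⁻³ = 5.381×10^10 m³.
Δh per year = 5.381×10^10 / 3.51×10^14 = 1.53×10^-4 m = 0.153 mm.

≈ 0.153 mm/yr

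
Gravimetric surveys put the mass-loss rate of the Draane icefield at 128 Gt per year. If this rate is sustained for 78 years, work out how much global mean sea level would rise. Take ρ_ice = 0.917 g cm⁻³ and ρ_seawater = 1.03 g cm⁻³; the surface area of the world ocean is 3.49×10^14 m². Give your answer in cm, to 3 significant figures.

≈ 2.78 cm

Total mass lost = 128 Gt/yr × 78 yr = 9984 Gt = 9.984×10^15 kg.
ρ_w = 1.03 g cm⁻³ = 1030 kg m⁻³, so water volume = 9.984×10^15 / 1030 = 9.693×10^12 m³.
Δh = 9.693×10^12 / 3.49×10^14 = 0.0278 m = 2.78 cm.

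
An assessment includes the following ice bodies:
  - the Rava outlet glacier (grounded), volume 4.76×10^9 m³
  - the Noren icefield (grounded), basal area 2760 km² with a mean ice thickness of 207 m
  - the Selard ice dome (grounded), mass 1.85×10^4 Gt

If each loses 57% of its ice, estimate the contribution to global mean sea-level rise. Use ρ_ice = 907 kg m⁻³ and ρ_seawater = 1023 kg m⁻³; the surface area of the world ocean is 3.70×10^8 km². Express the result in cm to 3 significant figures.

≈ 2.86 cm

Rava: 0.57 × 4.76×10^9 m³ × (907/1023) = 2.406×10^9 m³ of water.
Noren: ice volume = 2760 km² × 207 m = 571.3 km³; 0.57 × 571.3 × (907/1023) = 288.7 km³ of water.
Selard: 0.57 × 1.85×10^4 Gt = 1.054×10^16 kg; dividing by ρ_w = 1023 kg m⁻³ gives 1.031×10^13 m³ of water.
Total added water ≈ 1.060×10^13 m³ over 3.70×10^14 m² → Δh = 0.0286 m = 2.86 cm.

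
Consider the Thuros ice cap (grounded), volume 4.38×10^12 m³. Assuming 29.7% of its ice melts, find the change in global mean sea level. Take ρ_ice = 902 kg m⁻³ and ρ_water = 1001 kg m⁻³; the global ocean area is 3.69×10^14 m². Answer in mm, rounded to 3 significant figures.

Thuros: 0.297 × 4.38×10^12 m³ × (902/1001) = 1.172×10^12 m³ of water.
Spread over 3.69×10^14 m² of ocean, Δh = 1.172×10^12 / 3.69×10^14 = 3.18×10^-3 m = 3.18 mm.

≈ 3.18 mm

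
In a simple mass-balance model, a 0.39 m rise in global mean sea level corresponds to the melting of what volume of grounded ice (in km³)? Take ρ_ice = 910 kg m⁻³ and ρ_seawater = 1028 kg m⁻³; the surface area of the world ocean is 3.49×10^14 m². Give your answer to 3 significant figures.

≈ 1.54×10^5 km³

Required water volume = Δh × A = 0.39 m × 3.49×10^14 m² = 1.361×10^14 m³ = 1.361×10^5 km³.
Ice volume = water volume × ρ_w/ρ_ice = 1.361×10^5 × 1028/910 = 1.54×10^5 km³.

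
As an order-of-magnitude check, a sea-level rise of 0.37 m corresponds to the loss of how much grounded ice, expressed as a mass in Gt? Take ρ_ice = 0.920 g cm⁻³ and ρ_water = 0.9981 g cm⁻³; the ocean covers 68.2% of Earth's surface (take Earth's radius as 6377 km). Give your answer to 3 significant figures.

≈ 1.29×10^5 Gt

Required water volume = Δh × A = 0.37 m × 3.49×10^14 m² = 1.290×10^14 m³.
ρ_w = 0.9981 g cm⁻³ = 998.1 kg m⁻³, so the mass of water = 1.290×10^14 m³ × 998.1 kg m⁻³ = 1.287×10^17 kg = 1.29×10^5 Gt (and the same mass of ice, by conservation).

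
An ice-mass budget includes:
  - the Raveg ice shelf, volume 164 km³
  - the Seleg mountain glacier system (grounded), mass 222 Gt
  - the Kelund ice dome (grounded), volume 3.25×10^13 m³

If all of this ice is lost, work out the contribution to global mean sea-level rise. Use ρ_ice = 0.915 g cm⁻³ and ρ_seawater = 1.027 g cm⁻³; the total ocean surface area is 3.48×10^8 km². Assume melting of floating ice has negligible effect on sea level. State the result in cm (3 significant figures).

The Raveg ice shelf is floating and already displaces its own weight of water, so its melt adds essentially nothing to sea level.
Seleg: 222 Gt = 2.220×10^14 kg; dividing by ρ_w = 1.027 g cm⁻³ = 1027 kg m⁻³ gives 2.162×10^11 m³ of water.
Kelund: 3.25×10^13 m³ × (915/1027) = 2.896×10^13 m³ of water.
Total added water ≈ 2.917×10^13 m³ over 3.48×10^14 m² → Δh = 0.0838 m = 8.38 cm.

≈ 8.38 cm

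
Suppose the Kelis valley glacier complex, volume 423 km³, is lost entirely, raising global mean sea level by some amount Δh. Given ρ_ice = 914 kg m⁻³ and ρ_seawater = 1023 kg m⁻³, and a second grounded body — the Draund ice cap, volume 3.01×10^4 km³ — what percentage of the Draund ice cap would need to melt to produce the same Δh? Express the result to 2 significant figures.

≈ 1.4 %

Equal sea-level rise means equal mass of meltwater, i.e. equal mass of ice lost.
Ice mass of Kelis: 3.866×10^14 kg; ice mass of Draund: 2.751×10^16 kg.
Fraction required = 3.866×10^14 / 2.751×10^16 = 0.0141 → 1.4 %.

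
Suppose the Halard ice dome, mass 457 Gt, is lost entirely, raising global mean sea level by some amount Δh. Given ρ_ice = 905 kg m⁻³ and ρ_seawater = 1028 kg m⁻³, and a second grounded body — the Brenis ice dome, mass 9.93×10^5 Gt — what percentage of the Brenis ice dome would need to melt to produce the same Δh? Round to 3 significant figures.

Equal sea-level rise means equal mass of meltwater, i.e. equal mass of ice lost.
Ice mass of Halard: 4.570×10^14 kg; ice mass of Brenis: 9.930×10^17 kg.
Fraction required = 4.570×10^14 / 9.930×10^17 = 4.60×10^-4 → 0.0460 %.

≈ 0.0460 %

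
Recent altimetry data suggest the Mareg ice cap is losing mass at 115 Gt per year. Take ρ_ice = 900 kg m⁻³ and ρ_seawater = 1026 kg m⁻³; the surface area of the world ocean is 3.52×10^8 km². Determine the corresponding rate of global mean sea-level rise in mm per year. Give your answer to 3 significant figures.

≈ 0.318 mm/yr

ρ_w = 1026 kg m⁻³. Annual water volume added = 115 Gt / ρ_w = 1.150×10^14 kg / 1026 kg m⁻³ = 1.121×10^11 m³.
Δh per year = 1.121×10^11 / 3.52×10^14 = 3.18×10^-4 m = 0.318 mm.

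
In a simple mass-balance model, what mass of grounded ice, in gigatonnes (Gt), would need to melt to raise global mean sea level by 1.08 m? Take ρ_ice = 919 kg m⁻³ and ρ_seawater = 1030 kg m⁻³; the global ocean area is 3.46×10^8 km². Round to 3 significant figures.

Required water volume = Δh × A = 1.08 m × 3.46×10^14 m² = 3.737×10^14 m³.
ρ_w = 1030 kg m⁻³, so the mass of water = 3.737×10^14 m³ × 1030 kg m⁻³ = 3.849×10^17 kg = 3.85×10^5 Gt (and the same mass of ice, by conservation).

≈ 3.85×10^5 Gt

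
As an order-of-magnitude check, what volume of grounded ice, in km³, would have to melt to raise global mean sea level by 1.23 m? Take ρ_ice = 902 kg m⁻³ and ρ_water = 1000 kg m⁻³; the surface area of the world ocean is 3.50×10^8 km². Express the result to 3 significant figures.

≈ 4.77×10^5 km³

Required water volume = Δh × A = 1.23 m × 3.50×10^14 m² = 4.305×10^14 m³ = 4.305×10^5 km³.
Ice volume = water volume × ρ_w/ρ_ice = 4.305×10^5 × 1000/902 = 4.77×10^5 km³.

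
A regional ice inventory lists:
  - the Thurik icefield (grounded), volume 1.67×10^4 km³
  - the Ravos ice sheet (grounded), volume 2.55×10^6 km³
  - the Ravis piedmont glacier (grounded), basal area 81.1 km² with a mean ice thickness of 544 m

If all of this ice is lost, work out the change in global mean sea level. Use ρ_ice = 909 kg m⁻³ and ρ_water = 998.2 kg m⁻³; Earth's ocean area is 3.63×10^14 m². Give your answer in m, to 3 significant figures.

≈ 6.44 m

Thurik: 1.67×10^4 km³ × (909/998.2) = 1.521×10^4 km³ of water.
Ravos: 2.55×10^6 km³ × (909/998.2) = 2.322×10^6 km³ of water.
Ravis: ice volume = 81.1 km² × 544 m = 44.12 km³; 44.12 × (909/998.2) = 40.18 km³ of water.
Total added water ≈ 2.337×10^15 m³ over 3.63×10^14 m² → Δh = 6.44 m.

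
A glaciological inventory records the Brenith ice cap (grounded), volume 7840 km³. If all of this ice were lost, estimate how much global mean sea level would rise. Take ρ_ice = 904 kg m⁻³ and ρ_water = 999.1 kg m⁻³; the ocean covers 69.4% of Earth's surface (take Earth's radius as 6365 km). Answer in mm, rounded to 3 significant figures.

≈ 20.1 mm

Brenith: 7840 km³ × (904/999.1) = 7094 km³ of water.
Spread over 3.53×10^14 m² of ocean, Δh = 7.094×10^12 / 3.53×10^14 = 0.0201 m = 20.1 mm.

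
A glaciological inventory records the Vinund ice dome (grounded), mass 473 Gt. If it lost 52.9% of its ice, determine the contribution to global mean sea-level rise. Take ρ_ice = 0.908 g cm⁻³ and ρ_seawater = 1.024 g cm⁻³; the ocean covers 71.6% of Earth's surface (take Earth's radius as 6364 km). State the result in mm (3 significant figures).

≈ 0.671 mm

Vinund: 0.529 × 473 Gt = 2.502×10^14 kg; dividing by ρ_w = 1.024 g cm⁻³ = 1024 kg m⁻³ gives 2.444×10^11 m³ of water.
Spread over 3.64×10^14 m² of ocean, Δh = 2.444×10^11 / 3.64×10^14 = 6.71×10^-4 m = 0.671 mm.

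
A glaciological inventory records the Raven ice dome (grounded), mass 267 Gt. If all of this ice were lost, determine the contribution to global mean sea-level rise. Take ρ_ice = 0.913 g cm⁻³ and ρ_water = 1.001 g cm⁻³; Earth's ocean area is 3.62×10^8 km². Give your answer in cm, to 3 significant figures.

≈ 0.0737 cm

Raven: 267 Gt = 2.670×10^14 kg; dividing by ρ_w = 1.001 g cm⁻³ = 1001 kg m⁻³ gives 2.667×10^11 m³ of water.
Spread over 3.62×10^14 m² of ocean, Δh = 2.667×10^11 / 3.62×10^14 = 7.37×10^-4 m = 0.0737 cm.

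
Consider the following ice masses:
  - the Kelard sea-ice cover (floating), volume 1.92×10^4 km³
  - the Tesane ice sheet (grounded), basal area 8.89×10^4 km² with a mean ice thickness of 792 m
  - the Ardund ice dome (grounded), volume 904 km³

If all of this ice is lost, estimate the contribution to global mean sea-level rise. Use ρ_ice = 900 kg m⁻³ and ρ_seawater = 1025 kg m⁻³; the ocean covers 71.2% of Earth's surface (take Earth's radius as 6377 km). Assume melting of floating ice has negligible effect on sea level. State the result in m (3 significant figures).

The Kelard sea-ice cover is floating and already displaces its own weight of water, so its melt adds essentially nothing to sea level.
Tesane: ice volume = 8.89×10^4 km² × 792 m = 7.041×10^4 km³; 7.041×10^4 × (900/1025) = 6.182×10^4 km³ of water.
Ardund: 904 km³ × (900/1025) = 793.8 km³ of water.
Total added water ≈ 6.262×10^13 m³ over 3.64×10^14 m² → Δh = 0.172 m.

≈ 0.172 m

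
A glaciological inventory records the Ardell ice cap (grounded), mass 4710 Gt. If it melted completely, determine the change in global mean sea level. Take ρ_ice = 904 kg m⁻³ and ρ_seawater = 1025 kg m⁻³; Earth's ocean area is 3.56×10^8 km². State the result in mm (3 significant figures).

Ardell: 4710 Gt = 4.710×10^15 kg; dividing by ρ_w = 1025 kg m⁻³ gives 4.595×10^12 m³ of water.
Spread over 3.56×10^14 m² of ocean, Δh = 4.595×10^12 / 3.56×10^14 = 0.0129 m = 12.9 mm.

≈ 12.9 mm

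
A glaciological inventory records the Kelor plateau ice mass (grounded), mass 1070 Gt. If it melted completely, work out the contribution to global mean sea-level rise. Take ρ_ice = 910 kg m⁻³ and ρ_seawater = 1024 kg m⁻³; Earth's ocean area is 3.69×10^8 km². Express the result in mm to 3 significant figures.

Kelor: 1070 Gt = 1.070×10^15 kg; dividing by ρ_w = 1024 kg m⁻³ gives 1.045×10^12 m³ of water.
Spread over 3.69×10^14 m² of ocean, Δh = 1.045×10^12 / 3.69×10^14 = 2.83×10^-3 m = 2.83 mm.

≈ 2.83 mm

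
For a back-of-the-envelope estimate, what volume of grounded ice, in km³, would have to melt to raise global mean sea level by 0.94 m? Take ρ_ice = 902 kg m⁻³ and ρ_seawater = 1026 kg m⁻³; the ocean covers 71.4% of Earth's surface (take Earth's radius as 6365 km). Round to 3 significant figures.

Required water volume = Δh × A = 0.94 m × 3.64×10^14 m² = 3.417×10^14 m³ = 3.417×10^5 km³.
Ice volume = water volume × ρ_w/ρ_ice = 3.417×10^5 × 1026/902 = 3.89×10^5 km³.

≈ 3.89×10^5 km³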